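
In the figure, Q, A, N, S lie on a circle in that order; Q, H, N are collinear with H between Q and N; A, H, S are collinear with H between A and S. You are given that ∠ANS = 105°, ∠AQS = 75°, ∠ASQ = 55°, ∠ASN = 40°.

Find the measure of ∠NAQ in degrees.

∠NAQ = 85°

1. ∠ANQ = 55°  [same arc QA]
2. ∠AQN = 40°  [same arc AN]
3. ∠NAQ = 85°  [△QAN]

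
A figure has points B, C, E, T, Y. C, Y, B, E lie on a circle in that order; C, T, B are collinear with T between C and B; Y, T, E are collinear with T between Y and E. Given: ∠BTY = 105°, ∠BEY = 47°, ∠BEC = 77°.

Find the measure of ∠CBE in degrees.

∠CBE = 58°

1. ∠CTE = 105°  [vertical angles at T]
2. ∠BTE = 75°  [linear pair at T on CB]
3. ∠CBE = 58°  [△BTE]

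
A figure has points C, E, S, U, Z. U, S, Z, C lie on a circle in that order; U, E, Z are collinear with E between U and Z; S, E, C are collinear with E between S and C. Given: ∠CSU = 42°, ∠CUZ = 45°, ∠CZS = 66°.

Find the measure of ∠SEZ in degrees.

1. ∠CZU = 42°  [same arc UC]
2. ∠CSZ = 45°  [same arc ZC]
3. ∠SCZ = 69°  [△SZC]
4. ∠CEZ = 69°  [△ZEC]
5. ∠SEU = 69°  [vertical angles at E]
6. ∠SEZ = 111°  [linear pair at E on UZ]

∠SEZ = 111°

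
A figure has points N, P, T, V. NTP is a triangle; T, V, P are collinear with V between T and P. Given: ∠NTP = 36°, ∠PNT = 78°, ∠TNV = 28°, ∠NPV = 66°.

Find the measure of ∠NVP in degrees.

1. ∠NTV = 36°  [V on ray TP]
2. ∠NVT = 116°  [△NTV]
3. ∠NVP = 64°  [linear pair at V on TP]

∠NVP = 64°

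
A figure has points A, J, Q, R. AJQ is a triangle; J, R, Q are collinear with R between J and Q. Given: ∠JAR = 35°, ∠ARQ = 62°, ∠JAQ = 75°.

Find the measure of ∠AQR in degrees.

∠AQR = 78°

1. ∠ARJ = 118°  [linear pair at R on JQ]
2. ∠AJR = 27°  [△AJR]
3. ∠AJQ = 27°  [R on ray JQ]
4. ∠AQJ = 78°  [△AJQ]
5. ∠AQR = 78°  [R on ray QJ]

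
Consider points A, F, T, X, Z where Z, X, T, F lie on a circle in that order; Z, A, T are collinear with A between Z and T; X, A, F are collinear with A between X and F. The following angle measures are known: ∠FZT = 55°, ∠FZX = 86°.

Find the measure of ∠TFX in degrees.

∠TFX = 31°

1. ∠FXT = 55°  [same arc TF]
2. ∠FTX = 94°  [cyclic ZXTF, opposite ∠Z+∠T]
3. ∠TFX = 31°  [△XTF]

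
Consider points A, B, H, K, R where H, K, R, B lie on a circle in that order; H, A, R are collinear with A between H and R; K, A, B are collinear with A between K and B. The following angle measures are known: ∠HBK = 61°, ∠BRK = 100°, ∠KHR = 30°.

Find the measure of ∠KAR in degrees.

1. ∠HRK = 61°  [same arc HK]
2. ∠KBR = 30°  [same arc KR]
3. ∠BKR = 50°  [△KRB]
4. ∠KAR = 69°  [△KAR]

∠KAR = 69°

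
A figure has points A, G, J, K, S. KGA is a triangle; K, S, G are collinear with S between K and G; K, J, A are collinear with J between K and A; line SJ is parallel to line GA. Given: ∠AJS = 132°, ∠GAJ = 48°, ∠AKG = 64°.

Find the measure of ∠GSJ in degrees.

1. ∠KJS = 48°  [linear pair at J on KA]
2. ∠JKS = 64°  [S on KG, J on KA]
3. ∠JSK = 68°  [△KSJ]
4. ∠GSJ = 112°  [linear pair at S on KG]

∠GSJ = 112°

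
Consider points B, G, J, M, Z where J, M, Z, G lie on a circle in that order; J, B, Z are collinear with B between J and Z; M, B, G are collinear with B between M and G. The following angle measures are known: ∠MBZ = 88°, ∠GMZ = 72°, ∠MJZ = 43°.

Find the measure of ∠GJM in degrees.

∠GJM = 115°

1. ∠GBJ = 88°  [vertical angles at B]
2. ∠JBM = 92°  [linear pair at B on JZ]
3. ∠GJZ = 72°  [same arc ZG]
4. ∠GMJ = 45°  [△JBM]
5. ∠JGM = 20°  [△JBG]
6. ∠GJM = 115°  [△JMG]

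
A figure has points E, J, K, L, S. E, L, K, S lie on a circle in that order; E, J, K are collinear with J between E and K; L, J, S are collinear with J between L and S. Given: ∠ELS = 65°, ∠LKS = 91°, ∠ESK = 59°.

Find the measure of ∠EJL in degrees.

∠EJL = 82°

1. ∠EKS = 65°  [same arc ES]
2. ∠LES = 89°  [cyclic ELKS, opposite ∠E+∠K]
3. ∠KES = 56°  [△EKS]
4. ∠ESL = 26°  [△ELS]
5. ∠KLS = 56°  [same arc KS]
6. ∠EKL = 26°  [same arc EL]
7. ∠KJL = 98°  [△LJK]
8. ∠EJL = 82°  [linear pair at J on EK]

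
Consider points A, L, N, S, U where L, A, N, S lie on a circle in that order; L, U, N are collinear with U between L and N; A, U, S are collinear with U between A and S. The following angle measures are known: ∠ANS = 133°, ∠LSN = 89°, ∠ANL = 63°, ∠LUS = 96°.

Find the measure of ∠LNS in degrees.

1. ∠LAN = 91°  [cyclic LANS, opposite ∠A+∠S]
2. ∠ALN = 26°  [△LAN]
3. ∠NUS = 84°  [linear pair at U on LN]
4. ∠ASN = 26°  [same arc AN]
5. ∠LNS = 70°  [△NUS]

∠LNS = 70°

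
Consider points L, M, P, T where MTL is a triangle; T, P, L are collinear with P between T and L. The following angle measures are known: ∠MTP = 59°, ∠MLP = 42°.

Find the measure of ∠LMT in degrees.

1. ∠LTM = 59°  [P on ray TL]
2. ∠MLT = 42°  [P on ray LT]
3. ∠LMT = 79°  [△MTL]

∠LMT = 79°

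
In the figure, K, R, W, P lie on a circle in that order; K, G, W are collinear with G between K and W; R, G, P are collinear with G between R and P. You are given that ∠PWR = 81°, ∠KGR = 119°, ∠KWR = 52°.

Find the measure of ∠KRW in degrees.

∠KRW = 96°

1. ∠PKR = 99°  [cyclic KRWP, opposite ∠K+∠W]
2. ∠KPR = 52°  [same arc KR]
3. ∠KRP = 29°  [△KRP]
4. ∠RKW = 32°  [△KGR]
5. ∠KRW = 96°  [△KRW]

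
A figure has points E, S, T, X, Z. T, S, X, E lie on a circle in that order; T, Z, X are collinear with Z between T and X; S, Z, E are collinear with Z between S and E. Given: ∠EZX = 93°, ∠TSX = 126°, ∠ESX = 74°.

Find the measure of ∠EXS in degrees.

1. ∠TEX = 54°  [cyclic TSXE, opposite ∠S+∠E]
2. ∠ETX = 74°  [same arc XE]
3. ∠EXT = 52°  [△TXE]
4. ∠SEX = 35°  [△XZE]
5. ∠EXS = 71°  [△SXE]

∠EXS = 71°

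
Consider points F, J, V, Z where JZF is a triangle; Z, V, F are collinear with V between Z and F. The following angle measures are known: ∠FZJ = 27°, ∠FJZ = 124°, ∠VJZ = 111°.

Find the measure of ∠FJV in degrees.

∠FJV = 13°

1. ∠JFZ = 29°  [△JZF]
2. ∠JZV = 27°  [V on ray ZF]
3. ∠JVZ = 42°  [△JZV]
4. ∠JFV = 29°  [V on ray FZ]
5. ∠FVJ = 138°  [linear pair at V on ZF]
6. ∠FJV = 13°  [△JVF]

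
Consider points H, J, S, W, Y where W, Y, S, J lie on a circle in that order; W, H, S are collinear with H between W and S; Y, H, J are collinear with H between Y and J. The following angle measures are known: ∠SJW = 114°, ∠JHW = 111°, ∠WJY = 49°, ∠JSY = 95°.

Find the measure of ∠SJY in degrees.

∠SJY = 65°

1. ∠SYW = 66°  [cyclic WYSJ, opposite ∠Y+∠J]
2. ∠WSY = 49°  [same arc WY]
3. ∠SWY = 65°  [△WYS]
4. ∠SJY = 65°  [same arc YS]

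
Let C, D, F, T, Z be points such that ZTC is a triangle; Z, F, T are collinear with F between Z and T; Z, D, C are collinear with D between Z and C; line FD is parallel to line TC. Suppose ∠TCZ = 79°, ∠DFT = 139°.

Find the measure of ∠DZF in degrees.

1. ∠FDZ = 79°  [FD∥TC, corresponding at D]
2. ∠DFZ = 41°  [linear pair at F on ZT]
3. ∠DZF = 60°  [△ZFD]

∠DZF = 60°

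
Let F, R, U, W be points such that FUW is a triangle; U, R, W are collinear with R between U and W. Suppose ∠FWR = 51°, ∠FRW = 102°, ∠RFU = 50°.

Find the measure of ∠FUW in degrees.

∠FUW = 52°

1. ∠FRU = 78°  [linear pair at R on UW]
2. ∠FUR = 52°  [△FUR]
3. ∠FUW = 52°  [R on ray UW]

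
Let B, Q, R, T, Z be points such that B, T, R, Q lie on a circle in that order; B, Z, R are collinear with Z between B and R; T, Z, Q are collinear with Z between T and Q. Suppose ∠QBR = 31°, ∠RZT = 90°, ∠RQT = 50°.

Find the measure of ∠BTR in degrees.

∠BTR = 71°

1. ∠QTR = 31°  [same arc RQ]
2. ∠BRT = 59°  [△TZR]
3. ∠RBT = 50°  [same arc TR]
4. ∠BTR = 71°  [△BTR]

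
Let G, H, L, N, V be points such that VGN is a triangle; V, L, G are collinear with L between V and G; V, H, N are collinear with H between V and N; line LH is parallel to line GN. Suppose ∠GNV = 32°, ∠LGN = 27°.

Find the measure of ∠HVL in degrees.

1. ∠NGV = 27°  [L on ray GV]
2. ∠GVN = 121°  [△VGN]
3. ∠HVL = 121°  [L on VG, H on VN]

∠HVL = 121°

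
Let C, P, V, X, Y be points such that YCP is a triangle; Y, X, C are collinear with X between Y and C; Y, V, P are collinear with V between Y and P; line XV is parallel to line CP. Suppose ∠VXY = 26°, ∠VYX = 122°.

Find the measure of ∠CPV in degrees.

∠CPV = 32°

1. ∠XVY = 32°  [△YXV]
2. ∠PVX = 148°  [linear pair at V on YP]
3. ∠CPV = 32°  [XV∥CP, co-interior at P–V]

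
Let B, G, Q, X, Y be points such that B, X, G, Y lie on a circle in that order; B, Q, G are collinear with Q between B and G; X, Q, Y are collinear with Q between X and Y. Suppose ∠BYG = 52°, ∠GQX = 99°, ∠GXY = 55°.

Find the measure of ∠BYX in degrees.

1. ∠BQY = 99°  [vertical angles at Q]
2. ∠GBY = 55°  [same arc GY]
3. ∠BYX = 26°  [△BQY]

∠BYX = 26°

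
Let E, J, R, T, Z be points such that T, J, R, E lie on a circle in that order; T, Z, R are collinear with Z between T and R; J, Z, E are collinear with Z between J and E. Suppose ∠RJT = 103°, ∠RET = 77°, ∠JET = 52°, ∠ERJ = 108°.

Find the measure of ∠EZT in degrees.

1. ∠JRT = 52°  [same arc TJ]
2. ∠ETJ = 72°  [cyclic TJRE, opposite ∠T+∠R]
3. ∠JTR = 25°  [△TJR]
4. ∠EJT = 56°  [△TJE]
5. ∠JER = 25°  [same arc JR]
6. ∠ERT = 56°  [same arc TE]
7. ∠EZR = 99°  [△RZE]
8. ∠EZT = 81°  [linear pair at Z on TR]

∠EZT = 81°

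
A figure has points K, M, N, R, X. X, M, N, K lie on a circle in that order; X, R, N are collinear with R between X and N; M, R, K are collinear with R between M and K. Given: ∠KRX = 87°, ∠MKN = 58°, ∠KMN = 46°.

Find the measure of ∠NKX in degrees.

∠NKX = 105°

1. ∠KRN = 93°  [linear pair at R on XN]
2. ∠KNX = 29°  [△NRK]
3. ∠KXN = 46°  [same arc NK]
4. ∠NKX = 105°  [△XNK]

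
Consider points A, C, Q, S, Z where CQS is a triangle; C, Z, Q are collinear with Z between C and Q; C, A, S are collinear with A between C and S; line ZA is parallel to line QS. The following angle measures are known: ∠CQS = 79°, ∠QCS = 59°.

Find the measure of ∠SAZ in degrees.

∠SAZ = 138°

1. ∠CSQ = 42°  [△CQS]
2. ∠CAZ = 42°  [ZA∥QS, corresponding at A]
3. ∠SAZ = 138°  [linear pair at A on CS]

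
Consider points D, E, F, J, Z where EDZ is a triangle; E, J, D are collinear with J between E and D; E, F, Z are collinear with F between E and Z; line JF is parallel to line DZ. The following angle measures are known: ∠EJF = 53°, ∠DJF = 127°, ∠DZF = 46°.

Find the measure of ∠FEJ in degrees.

∠FEJ = 81°

1. ∠EDZ = 53°  [JF∥DZ, corresponding at J]
2. ∠DZE = 46°  [F on ray ZE]
3. ∠DEZ = 81°  [△EDZ]
4. ∠FEJ = 81°  [J on ED, F on EZ]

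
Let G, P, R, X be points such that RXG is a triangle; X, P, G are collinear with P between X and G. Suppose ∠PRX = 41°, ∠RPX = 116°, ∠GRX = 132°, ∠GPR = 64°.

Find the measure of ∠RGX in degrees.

∠RGX = 25°

1. ∠PXR = 23°  [△RXP]
2. ∠GXR = 23°  [P on ray XG]
3. ∠RGX = 25°  [△RXG]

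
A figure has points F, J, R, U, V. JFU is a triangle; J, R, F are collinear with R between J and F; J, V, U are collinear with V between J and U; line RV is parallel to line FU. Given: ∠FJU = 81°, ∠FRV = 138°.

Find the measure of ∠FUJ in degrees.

1. ∠RJV = 81°  [R on JF, V on JU]
2. ∠JRV = 42°  [linear pair at R on JF]
3. ∠JVR = 57°  [△JRV]
4. ∠FUJ = 57°  [RV∥FU, corresponding at V]

∠FUJ = 57°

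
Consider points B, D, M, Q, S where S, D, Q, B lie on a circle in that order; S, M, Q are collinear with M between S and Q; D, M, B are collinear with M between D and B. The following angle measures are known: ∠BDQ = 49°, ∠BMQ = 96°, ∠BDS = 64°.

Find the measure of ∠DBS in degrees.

∠DBS = 47°

1. ∠BSQ = 49°  [same arc QB]
2. ∠BMS = 84°  [linear pair at M on SQ]
3. ∠DBS = 47°  [△SMB]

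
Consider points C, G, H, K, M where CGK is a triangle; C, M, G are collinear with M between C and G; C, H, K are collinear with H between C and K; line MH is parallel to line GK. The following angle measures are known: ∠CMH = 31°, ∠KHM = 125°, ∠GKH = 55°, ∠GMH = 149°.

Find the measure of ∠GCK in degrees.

1. ∠CGK = 31°  [MH∥GK, corresponding at M]
2. ∠CKG = 55°  [H on ray KC]
3. ∠GCK = 94°  [△CGK]

∠GCK = 94°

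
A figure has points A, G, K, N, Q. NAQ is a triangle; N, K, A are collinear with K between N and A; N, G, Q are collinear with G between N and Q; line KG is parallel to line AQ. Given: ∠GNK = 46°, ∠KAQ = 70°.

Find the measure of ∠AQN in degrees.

1. ∠ANQ = 46°  [K on NA, G on NQ]
2. ∠NAQ = 70°  [K on ray AN]
3. ∠AQN = 64°  [△NAQ]

∠AQN = 64°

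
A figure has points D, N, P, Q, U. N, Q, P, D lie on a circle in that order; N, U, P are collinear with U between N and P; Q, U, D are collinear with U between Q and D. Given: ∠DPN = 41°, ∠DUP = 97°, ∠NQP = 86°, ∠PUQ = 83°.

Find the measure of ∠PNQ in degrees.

1. ∠DQN = 41°  [same arc ND]
2. ∠NUQ = 97°  [vertical angles at U]
3. ∠PNQ = 42°  [△NUQ]

∠PNQ = 42°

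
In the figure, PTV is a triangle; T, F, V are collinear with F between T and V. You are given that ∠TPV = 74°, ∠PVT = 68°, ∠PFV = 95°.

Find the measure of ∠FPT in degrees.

1. ∠PTV = 38°  [△PTV]
2. ∠PFT = 85°  [linear pair at F on TV]
3. ∠FTP = 38°  [F on ray TV]
4. ∠FPT = 57°  [△PTF]

∠FPT = 57°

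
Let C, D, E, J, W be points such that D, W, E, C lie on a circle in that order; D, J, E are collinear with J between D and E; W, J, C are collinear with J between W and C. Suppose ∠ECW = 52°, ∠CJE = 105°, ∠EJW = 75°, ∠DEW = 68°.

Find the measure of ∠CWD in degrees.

∠CWD = 23°

1. ∠EDW = 52°  [same arc WE]
2. ∠DJW = 105°  [vertical angles at J]
3. ∠CWD = 23°  [△DJW]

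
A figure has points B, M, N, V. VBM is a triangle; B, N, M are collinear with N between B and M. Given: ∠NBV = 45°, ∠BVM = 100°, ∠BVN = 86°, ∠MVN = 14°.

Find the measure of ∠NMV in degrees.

∠NMV = 35°

1. ∠MBV = 45°  [N on ray BM]
2. ∠BMV = 35°  [△VBM]
3. ∠NMV = 35°  [N on ray MB]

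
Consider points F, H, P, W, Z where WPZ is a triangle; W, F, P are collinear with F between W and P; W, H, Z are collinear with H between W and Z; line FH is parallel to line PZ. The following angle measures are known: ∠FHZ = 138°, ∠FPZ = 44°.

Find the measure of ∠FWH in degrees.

1. ∠FHW = 42°  [linear pair at H on WZ]
2. ∠WPZ = 44°  [F on ray PW]
3. ∠PZW = 42°  [FH∥PZ, corresponding at H]
4. ∠PWZ = 94°  [△WPZ]
5. ∠FWH = 94°  [F on WP, H on WZ]

∠FWH = 94°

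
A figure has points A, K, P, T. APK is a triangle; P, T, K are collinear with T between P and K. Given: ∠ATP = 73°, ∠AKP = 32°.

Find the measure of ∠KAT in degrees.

∠KAT = 41°

1. ∠ATK = 107°  [linear pair at T on PK]
2. ∠AKT = 32°  [T on ray KP]
3. ∠KAT = 41°  [△ATK]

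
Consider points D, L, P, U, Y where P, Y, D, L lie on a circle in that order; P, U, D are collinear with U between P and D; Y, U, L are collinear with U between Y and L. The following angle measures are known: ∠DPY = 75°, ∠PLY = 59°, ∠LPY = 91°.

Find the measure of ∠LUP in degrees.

1. ∠DLY = 75°  [same arc YD]
2. ∠PDY = 59°  [same arc PY]
3. ∠LDY = 89°  [cyclic PYDL, opposite ∠P+∠D]
4. ∠DYL = 16°  [△YDL]
5. ∠DUY = 105°  [△YUD]
6. ∠LUP = 105°  [vertical angles at U]

∠LUP = 105°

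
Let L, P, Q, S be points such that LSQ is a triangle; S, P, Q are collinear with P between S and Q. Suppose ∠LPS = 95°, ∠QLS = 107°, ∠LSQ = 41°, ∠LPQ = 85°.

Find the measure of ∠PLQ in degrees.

1. ∠LQS = 32°  [△LSQ]
2. ∠LQP = 32°  [P on ray QS]
3. ∠PLQ = 63°  [△LPQ]

∠PLQ = 63°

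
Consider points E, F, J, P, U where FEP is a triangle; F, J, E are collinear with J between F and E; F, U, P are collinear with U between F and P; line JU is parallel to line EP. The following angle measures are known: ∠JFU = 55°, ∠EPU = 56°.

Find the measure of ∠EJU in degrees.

∠EJU = 111°

1. ∠EFP = 55°  [J on FE, U on FP]
2. ∠EPF = 56°  [U on ray PF]
3. ∠FEP = 69°  [△FEP]
4. ∠FJU = 69°  [JU∥EP, corresponding at J]
5. ∠EJU = 111°  [linear pair at J on FE]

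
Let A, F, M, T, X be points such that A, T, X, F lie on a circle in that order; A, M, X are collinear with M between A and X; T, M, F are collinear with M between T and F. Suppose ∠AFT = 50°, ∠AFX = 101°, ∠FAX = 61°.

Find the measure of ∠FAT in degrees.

1. ∠AXF = 18°  [△AXF]
2. ∠ATF = 18°  [same arc AF]
3. ∠FAT = 112°  [△ATF]

∠FAT = 112°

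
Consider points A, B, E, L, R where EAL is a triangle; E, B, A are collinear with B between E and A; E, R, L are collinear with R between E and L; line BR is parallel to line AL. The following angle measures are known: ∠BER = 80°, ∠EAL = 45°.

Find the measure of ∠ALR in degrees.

1. ∠AEL = 80°  [B on EA, R on EL]
2. ∠ALE = 55°  [△EAL]
3. ∠ALR = 55°  [R on ray LE]

∠ALR = 55°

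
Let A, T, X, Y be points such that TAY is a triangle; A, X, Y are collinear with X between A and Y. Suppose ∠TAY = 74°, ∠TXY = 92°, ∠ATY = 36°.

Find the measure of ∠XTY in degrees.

1. ∠AYT = 70°  [△TAY]
2. ∠TYX = 70°  [X on ray YA]
3. ∠XTY = 18°  [△TXY]

∠XTY = 18°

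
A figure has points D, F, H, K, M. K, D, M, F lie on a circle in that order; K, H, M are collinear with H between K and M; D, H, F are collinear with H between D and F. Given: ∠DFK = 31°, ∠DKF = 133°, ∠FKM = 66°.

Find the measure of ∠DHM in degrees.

∠DHM = 83°

1. ∠DMK = 31°  [same arc KD]
2. ∠FDM = 66°  [same arc MF]
3. ∠DHM = 83°  [△DHM]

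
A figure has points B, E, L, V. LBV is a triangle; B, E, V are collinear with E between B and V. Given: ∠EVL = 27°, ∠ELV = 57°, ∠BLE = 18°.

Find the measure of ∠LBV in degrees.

1. ∠LEV = 96°  [△LEV]
2. ∠BEL = 84°  [linear pair at E on BV]
3. ∠EBL = 78°  [△LBE]
4. ∠LBV = 78°  [E on ray BV]

∠LBV = 78°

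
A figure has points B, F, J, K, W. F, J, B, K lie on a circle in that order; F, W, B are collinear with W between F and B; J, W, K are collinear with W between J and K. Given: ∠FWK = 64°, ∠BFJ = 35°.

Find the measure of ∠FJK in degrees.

∠FJK = 29°

1. ∠BWJ = 64°  [vertical angles at W]
2. ∠FWJ = 116°  [linear pair at W on FB]
3. ∠FJK = 29°  [△FWJ]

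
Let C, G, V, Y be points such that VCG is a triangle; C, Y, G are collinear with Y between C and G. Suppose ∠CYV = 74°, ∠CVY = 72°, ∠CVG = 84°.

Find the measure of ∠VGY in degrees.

∠VGY = 62°

1. ∠VCY = 34°  [△VCY]
2. ∠GCV = 34°  [Y on ray CG]
3. ∠CGV = 62°  [△VCG]
4. ∠VGY = 62°  [Y on ray GC]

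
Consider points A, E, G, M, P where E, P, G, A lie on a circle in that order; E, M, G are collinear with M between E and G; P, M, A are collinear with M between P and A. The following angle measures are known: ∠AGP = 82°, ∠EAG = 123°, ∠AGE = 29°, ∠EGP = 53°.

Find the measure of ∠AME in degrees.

∠AME = 99°

1. ∠AEG = 28°  [△EGA]
2. ∠EAP = 53°  [same arc EP]
3. ∠AME = 99°  [△EMA]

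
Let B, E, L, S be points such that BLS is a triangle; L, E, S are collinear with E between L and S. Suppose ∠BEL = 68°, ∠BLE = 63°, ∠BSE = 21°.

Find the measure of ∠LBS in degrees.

1. ∠BLS = 63°  [E on ray LS]
2. ∠BSL = 21°  [E on ray SL]
3. ∠LBS = 96°  [△BLS]

∠LBS = 96°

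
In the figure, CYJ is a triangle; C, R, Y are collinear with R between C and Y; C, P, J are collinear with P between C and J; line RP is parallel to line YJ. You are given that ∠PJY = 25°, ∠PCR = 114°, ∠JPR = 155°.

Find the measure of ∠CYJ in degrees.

∠CYJ = 41°

1. ∠CJY = 25°  [P on ray JC]
2. ∠JCY = 114°  [R on CY, P on CJ]
3. ∠CYJ = 41°  [△CYJ]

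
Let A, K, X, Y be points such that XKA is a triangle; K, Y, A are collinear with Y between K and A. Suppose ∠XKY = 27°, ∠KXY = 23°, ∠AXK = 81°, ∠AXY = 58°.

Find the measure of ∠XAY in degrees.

∠XAY = 72°

1. ∠AKX = 27°  [Y on ray KA]
2. ∠KAX = 72°  [△XKA]
3. ∠XAY = 72°  [Y on ray AK]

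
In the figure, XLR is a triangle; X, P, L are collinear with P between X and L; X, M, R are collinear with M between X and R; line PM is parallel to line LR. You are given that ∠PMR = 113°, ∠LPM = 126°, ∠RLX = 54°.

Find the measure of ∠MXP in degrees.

∠MXP = 59°

1. ∠PMX = 67°  [linear pair at M on XR]
2. ∠MPX = 54°  [linear pair at P on XL]
3. ∠MXP = 59°  [△XPM]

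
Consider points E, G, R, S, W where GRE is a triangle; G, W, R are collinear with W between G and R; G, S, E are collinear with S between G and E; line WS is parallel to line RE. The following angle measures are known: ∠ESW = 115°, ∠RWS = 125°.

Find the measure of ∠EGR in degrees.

1. ∠GSW = 65°  [linear pair at S on GE]
2. ∠GWS = 55°  [linear pair at W on GR]
3. ∠SGW = 60°  [△GWS]
4. ∠EGR = 60°  [W on GR, S on GE]

∠EGR = 60°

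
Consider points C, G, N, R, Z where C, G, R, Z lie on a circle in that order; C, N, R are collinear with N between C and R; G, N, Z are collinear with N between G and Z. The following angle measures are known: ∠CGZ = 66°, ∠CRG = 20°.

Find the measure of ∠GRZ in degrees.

1. ∠CZG = 20°  [same arc CG]
2. ∠GCZ = 94°  [△CGZ]
3. ∠GRZ = 86°  [cyclic CGRZ, opposite ∠C+∠R]

∠GRZ = 86°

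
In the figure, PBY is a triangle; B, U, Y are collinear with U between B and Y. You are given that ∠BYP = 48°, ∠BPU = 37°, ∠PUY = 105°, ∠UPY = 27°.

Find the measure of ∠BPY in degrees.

1. ∠BUP = 75°  [linear pair at U on BY]
2. ∠PBU = 68°  [△PBU]
3. ∠PBY = 68°  [U on ray BY]
4. ∠BPY = 64°  [△PBY]

∠BPY = 64°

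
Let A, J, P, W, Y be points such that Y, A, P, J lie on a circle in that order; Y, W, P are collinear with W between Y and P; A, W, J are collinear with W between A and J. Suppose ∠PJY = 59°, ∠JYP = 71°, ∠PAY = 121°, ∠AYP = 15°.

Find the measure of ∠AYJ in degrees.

∠AYJ = 86°

1. ∠JPY = 50°  [△YPJ]
2. ∠APY = 44°  [△YAP]
3. ∠JAY = 50°  [same arc YJ]
4. ∠AJY = 44°  [same arc YA]
5. ∠AYJ = 86°  [△YAJ]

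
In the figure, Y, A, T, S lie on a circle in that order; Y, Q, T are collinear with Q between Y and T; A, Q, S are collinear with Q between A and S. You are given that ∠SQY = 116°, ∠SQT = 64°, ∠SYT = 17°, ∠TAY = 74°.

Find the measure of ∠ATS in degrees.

1. ∠SAT = 17°  [same arc TS]
2. ∠TSY = 106°  [cyclic YATS, opposite ∠A+∠S]
3. ∠STY = 57°  [△YTS]
4. ∠AST = 59°  [△TQS]
5. ∠ATS = 104°  [△ATS]

∠ATS = 104°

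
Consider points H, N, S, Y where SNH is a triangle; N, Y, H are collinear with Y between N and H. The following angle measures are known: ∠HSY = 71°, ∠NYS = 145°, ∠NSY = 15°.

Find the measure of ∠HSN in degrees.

1. ∠SNY = 20°  [△SNY]
2. ∠HYS = 35°  [linear pair at Y on NH]
3. ∠HNS = 20°  [Y on ray NH]
4. ∠SHY = 74°  [△SYH]
5. ∠NHS = 74°  [Y on ray HN]
6. ∠HSN = 86°  [△SNH]

∠HSN = 86°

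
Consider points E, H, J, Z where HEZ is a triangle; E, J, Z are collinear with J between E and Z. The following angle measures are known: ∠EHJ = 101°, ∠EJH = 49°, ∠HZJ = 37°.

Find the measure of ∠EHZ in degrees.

∠EHZ = 113°

1. ∠HEJ = 30°  [△HEJ]
2. ∠EZH = 37°  [J on ray ZE]
3. ∠HEZ = 30°  [J on ray EZ]
4. ∠EHZ = 113°  [△HEZ]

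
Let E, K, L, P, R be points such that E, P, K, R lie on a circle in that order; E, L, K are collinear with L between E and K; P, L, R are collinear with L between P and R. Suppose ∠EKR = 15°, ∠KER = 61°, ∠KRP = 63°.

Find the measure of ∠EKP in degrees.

∠EKP = 41°

1. ∠ERK = 104°  [△EKR]
2. ∠KEP = 63°  [same arc PK]
3. ∠EPK = 76°  [cyclic EPKR, opposite ∠P+∠R]
4. ∠EKP = 41°  [△EPK]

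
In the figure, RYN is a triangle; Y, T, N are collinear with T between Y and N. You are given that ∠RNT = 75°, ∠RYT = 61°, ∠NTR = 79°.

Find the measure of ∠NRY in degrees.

1. ∠RNY = 75°  [T on ray NY]
2. ∠NYR = 61°  [T on ray YN]
3. ∠NRY = 44°  [△RYN]

∠NRY = 44°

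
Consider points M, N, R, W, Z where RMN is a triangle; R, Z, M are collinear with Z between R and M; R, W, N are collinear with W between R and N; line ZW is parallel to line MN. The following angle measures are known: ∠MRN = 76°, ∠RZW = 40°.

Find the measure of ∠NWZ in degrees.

1. ∠WRZ = 76°  [Z on RM, W on RN]
2. ∠RWZ = 64°  [△RZW]
3. ∠NWZ = 116°  [linear pair at W on RN]

∠NWZ = 116°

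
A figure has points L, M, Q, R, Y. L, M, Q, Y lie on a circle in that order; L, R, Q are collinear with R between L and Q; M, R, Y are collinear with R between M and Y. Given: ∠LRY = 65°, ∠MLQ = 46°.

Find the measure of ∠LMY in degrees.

1. ∠MRQ = 65°  [vertical angles at R]
2. ∠LRM = 115°  [linear pair at R on LQ]
3. ∠LMY = 19°  [△LRM]

∠LMY = 19°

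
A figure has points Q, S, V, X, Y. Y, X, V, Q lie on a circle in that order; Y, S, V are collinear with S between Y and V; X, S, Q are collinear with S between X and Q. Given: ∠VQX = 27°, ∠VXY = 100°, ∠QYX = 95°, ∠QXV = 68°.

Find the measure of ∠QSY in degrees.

∠QSY = 59°

1. ∠VYX = 27°  [same arc XV]
2. ∠XVY = 53°  [△YXV]
3. ∠QYV = 68°  [same arc VQ]
4. ∠XQY = 53°  [same arc YX]
5. ∠QSY = 59°  [△YSQ]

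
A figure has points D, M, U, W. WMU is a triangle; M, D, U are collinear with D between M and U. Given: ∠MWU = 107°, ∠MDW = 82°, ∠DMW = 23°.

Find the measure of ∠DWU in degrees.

1. ∠UDW = 98°  [linear pair at D on MU]
2. ∠UMW = 23°  [D on ray MU]
3. ∠MUW = 50°  [△WMU]
4. ∠DUW = 50°  [D on ray UM]
5. ∠DWU = 32°  [△WDU]

∠DWU = 32°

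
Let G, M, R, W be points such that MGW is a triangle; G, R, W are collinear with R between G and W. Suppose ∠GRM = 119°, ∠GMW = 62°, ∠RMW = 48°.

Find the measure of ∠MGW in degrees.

∠MGW = 47°

1. ∠MRW = 61°  [linear pair at R on GW]
2. ∠MWR = 71°  [△MRW]
3. ∠GWM = 71°  [R on ray WG]
4. ∠MGW = 47°  [△MGW]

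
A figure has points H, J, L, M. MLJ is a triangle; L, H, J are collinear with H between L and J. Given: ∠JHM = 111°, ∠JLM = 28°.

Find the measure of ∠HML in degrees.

1. ∠LHM = 69°  [linear pair at H on LJ]
2. ∠HLM = 28°  [H on ray LJ]
3. ∠HML = 83°  [△MLH]

∠HML = 83°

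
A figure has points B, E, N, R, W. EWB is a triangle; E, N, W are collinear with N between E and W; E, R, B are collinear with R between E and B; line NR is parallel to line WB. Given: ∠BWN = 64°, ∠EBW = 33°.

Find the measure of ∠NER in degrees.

∠NER = 83°

1. ∠BWE = 64°  [N on ray WE]
2. ∠BEW = 83°  [△EWB]
3. ∠NER = 83°  [N on EW, R on EB]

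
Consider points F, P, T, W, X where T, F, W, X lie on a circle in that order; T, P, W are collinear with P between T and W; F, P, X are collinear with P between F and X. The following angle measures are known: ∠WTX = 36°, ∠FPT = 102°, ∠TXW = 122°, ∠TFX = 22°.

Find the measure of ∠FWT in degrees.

∠FWT = 66°

1. ∠WFX = 36°  [same arc WX]
2. ∠FPW = 78°  [linear pair at P on TW]
3. ∠FWT = 66°  [△FPW]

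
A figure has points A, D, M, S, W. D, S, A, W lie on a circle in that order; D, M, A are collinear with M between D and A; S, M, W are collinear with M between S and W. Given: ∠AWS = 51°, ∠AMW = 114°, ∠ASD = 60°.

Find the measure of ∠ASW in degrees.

1. ∠ADS = 51°  [same arc SA]
2. ∠DMS = 114°  [vertical angles at M]
3. ∠DAS = 69°  [△DSA]
4. ∠AMS = 66°  [linear pair at M on DA]
5. ∠ASW = 45°  [△SMA]

∠ASW = 45°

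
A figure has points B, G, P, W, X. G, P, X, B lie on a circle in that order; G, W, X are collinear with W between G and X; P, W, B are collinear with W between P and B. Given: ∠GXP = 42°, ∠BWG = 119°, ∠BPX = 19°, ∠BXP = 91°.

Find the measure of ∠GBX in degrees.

∠GBX = 112°

1. ∠GBP = 42°  [same arc GP]
2. ∠BWX = 61°  [linear pair at W on GX]
3. ∠BGX = 19°  [△GWB]
4. ∠PBX = 70°  [△PXB]
5. ∠BXG = 49°  [△XWB]
6. ∠GBX = 112°  [△GXB]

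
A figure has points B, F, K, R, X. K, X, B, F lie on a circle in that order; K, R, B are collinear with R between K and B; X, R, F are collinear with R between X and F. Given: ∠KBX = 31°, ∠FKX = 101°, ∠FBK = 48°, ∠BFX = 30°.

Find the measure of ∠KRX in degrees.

∠KRX = 102°

1. ∠KFX = 31°  [same arc KX]
2. ∠FXK = 48°  [△KXF]
3. ∠BKX = 30°  [same arc XB]
4. ∠KRX = 102°  [△KRX]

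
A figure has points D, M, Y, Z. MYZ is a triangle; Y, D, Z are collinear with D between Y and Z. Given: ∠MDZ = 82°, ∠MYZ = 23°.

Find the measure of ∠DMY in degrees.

1. ∠MDY = 98°  [linear pair at D on YZ]
2. ∠DYM = 23°  [D on ray YZ]
3. ∠DMY = 59°  [△MYD]

∠DMY = 59°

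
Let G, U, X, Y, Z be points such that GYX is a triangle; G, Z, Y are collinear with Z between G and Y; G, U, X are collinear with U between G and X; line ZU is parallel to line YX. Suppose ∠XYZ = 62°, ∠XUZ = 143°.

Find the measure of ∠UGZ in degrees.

∠UGZ = 81°

1. ∠GYX = 62°  [Z on ray YG]
2. ∠GUZ = 37°  [linear pair at U on GX]
3. ∠GZU = 62°  [ZU∥YX, corresponding at Z]
4. ∠UGZ = 81°  [△GZU]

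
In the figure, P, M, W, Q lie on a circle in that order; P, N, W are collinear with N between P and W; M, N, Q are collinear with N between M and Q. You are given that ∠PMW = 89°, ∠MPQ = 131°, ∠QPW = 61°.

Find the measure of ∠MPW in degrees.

1. ∠MWQ = 49°  [cyclic PMWQ, opposite ∠P+∠W]
2. ∠QMW = 61°  [same arc WQ]
3. ∠MQW = 70°  [△MWQ]
4. ∠MPW = 70°  [same arc MW]

∠MPW = 70°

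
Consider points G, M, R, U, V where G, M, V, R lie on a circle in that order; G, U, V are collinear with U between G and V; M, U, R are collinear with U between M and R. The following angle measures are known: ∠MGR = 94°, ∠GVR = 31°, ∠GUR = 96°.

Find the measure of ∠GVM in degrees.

∠GVM = 55°

1. ∠GMR = 31°  [same arc GR]
2. ∠GRM = 55°  [△GMR]
3. ∠GVM = 55°  [same arc GM]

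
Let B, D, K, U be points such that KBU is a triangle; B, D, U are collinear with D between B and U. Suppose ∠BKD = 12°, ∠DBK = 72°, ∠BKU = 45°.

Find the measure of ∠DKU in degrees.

∠DKU = 33°

1. ∠BDK = 96°  [△KBD]
2. ∠KBU = 72°  [D on ray BU]
3. ∠BUK = 63°  [△KBU]
4. ∠KDU = 84°  [linear pair at D on BU]
5. ∠DUK = 63°  [D on ray UB]
6. ∠DKU = 33°  [△KDU]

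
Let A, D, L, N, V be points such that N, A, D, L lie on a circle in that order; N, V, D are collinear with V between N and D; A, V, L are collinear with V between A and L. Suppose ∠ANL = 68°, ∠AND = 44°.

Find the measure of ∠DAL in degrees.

1. ∠ADL = 112°  [cyclic NADL, opposite ∠N+∠D]
2. ∠ALD = 44°  [same arc AD]
3. ∠DAL = 24°  [△ADL]

∠DAL = 24°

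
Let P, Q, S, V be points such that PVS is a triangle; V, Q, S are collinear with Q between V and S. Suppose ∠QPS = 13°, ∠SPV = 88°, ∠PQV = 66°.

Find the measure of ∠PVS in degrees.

∠PVS = 39°

1. ∠PQS = 114°  [linear pair at Q on VS]
2. ∠PSQ = 53°  [△PQS]
3. ∠PSV = 53°  [Q on ray SV]
4. ∠PVS = 39°  [△PVS]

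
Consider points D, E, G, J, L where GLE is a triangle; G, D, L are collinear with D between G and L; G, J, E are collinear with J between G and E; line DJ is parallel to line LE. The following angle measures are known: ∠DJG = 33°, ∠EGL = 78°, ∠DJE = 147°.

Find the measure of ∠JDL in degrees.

1. ∠GEL = 33°  [DJ∥LE, corresponding at J]
2. ∠ELG = 69°  [△GLE]
3. ∠GDJ = 69°  [DJ∥LE, corresponding at D]
4. ∠JDL = 111°  [linear pair at D on GL]

∠JDL = 111°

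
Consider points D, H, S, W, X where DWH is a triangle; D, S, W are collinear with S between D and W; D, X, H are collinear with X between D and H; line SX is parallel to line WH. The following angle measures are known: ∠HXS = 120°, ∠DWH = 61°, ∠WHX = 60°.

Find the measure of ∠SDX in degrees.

∠SDX = 59°

1. ∠DXS = 60°  [linear pair at X on DH]
2. ∠DSX = 61°  [SX∥WH, corresponding at S]
3. ∠SDX = 59°  [△DSX]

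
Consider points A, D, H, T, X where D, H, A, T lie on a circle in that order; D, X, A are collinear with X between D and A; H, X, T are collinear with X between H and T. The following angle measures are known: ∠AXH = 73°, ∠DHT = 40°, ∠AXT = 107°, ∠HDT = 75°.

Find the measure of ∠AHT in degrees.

∠AHT = 42°

1. ∠DAT = 40°  [same arc DT]
2. ∠ATH = 33°  [△AXT]
3. ∠HAT = 105°  [cyclic DHAT, opposite ∠D+∠A]
4. ∠AHT = 42°  [△HAT]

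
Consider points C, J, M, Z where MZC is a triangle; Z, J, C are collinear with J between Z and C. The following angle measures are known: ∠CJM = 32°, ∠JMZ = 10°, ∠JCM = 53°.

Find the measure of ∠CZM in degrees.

∠CZM = 22°

1. ∠MJZ = 148°  [linear pair at J on ZC]
2. ∠JZM = 22°  [△MZJ]
3. ∠CZM = 22°  [J on ray ZC]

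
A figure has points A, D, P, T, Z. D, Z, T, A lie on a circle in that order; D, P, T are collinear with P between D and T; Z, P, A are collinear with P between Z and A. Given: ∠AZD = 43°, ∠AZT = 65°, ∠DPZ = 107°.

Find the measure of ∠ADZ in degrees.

∠ADZ = 95°

1. ∠ATD = 43°  [same arc DA]
2. ∠APT = 107°  [vertical angles at P]
3. ∠TAZ = 30°  [△TPA]
4. ∠ATZ = 85°  [△ZTA]
5. ∠ADZ = 95°  [cyclic DZTA, opposite ∠D+∠T]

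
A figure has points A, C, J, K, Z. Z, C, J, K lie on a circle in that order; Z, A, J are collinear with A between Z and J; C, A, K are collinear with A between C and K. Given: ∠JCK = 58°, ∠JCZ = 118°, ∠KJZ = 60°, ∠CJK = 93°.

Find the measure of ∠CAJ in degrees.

∠CAJ = 89°

1. ∠CKJ = 29°  [△CJK]
2. ∠KCZ = 60°  [same arc ZK]
3. ∠CZJ = 29°  [same arc CJ]
4. ∠CAZ = 91°  [△ZAC]
5. ∠CAJ = 89°  [linear pair at A on ZJ]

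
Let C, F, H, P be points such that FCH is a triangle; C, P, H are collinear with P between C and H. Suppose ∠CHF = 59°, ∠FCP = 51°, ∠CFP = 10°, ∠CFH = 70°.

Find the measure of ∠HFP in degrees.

1. ∠FHP = 59°  [P on ray HC]
2. ∠CPF = 119°  [△FCP]
3. ∠FPH = 61°  [linear pair at P on CH]
4. ∠HFP = 60°  [△FPH]

∠HFP = 60°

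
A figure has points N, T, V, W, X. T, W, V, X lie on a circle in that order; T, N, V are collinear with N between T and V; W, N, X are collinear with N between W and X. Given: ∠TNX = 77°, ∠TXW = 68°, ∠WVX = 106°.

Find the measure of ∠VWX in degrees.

∠VWX = 35°

1. ∠VNW = 77°  [vertical angles at N]
2. ∠TVW = 68°  [same arc TW]
3. ∠VWX = 35°  [△WNV]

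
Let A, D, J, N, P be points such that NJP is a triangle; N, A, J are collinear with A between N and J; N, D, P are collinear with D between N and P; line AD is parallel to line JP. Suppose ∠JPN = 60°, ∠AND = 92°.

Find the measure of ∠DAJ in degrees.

∠DAJ = 152°

1. ∠ADN = 60°  [AD∥JP, corresponding at D]
2. ∠DAN = 28°  [△NAD]
3. ∠DAJ = 152°  [linear pair at A on NJ]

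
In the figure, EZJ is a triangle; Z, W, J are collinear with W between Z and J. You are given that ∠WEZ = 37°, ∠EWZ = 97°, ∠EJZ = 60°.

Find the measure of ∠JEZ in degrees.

1. ∠EZW = 46°  [△EZW]
2. ∠EZJ = 46°  [W on ray ZJ]
3. ∠JEZ = 74°  [△EZJ]

∠JEZ = 74°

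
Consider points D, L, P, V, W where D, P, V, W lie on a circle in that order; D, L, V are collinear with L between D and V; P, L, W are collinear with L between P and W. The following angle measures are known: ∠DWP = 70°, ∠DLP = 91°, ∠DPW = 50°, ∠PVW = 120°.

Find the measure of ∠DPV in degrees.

1. ∠DVP = 70°  [same arc DP]
2. ∠PDV = 39°  [△DLP]
3. ∠DPV = 71°  [△DPV]

∠DPV = 71°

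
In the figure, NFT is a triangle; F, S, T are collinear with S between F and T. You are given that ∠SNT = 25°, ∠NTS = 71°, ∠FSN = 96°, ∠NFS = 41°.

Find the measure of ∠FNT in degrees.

∠FNT = 68°

1. ∠FTN = 71°  [S on ray TF]
2. ∠NFT = 41°  [S on ray FT]
3. ∠FNT = 68°  [△NFT]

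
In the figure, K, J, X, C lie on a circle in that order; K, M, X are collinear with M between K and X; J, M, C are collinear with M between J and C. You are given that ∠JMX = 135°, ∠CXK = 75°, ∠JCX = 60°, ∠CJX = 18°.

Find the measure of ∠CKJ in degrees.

∠CKJ = 78°

1. ∠CMK = 135°  [vertical angles at M]
2. ∠CJK = 75°  [same arc KC]
3. ∠CKX = 18°  [same arc XC]
4. ∠JCK = 27°  [△KMC]
5. ∠CKJ = 78°  [△KJC]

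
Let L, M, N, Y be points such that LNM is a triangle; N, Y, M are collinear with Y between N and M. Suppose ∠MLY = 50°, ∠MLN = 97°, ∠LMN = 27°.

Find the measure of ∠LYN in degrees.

1. ∠LMY = 27°  [Y on ray MN]
2. ∠LYM = 103°  [△LYM]
3. ∠LYN = 77°  [linear pair at Y on NM]

∠LYN = 77°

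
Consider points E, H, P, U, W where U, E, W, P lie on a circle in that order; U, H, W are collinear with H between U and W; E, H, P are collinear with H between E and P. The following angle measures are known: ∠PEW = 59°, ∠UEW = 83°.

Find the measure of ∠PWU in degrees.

1. ∠PUW = 59°  [same arc WP]
2. ∠UPW = 97°  [cyclic UEWP, opposite ∠E+∠P]
3. ∠PWU = 24°  [△UWP]

∠PWU = 24°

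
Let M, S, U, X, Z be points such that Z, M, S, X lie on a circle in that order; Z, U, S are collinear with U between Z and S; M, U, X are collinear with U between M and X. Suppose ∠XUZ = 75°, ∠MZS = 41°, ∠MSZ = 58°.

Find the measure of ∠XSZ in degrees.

∠XSZ = 34°

1. ∠SUX = 105°  [linear pair at U on ZS]
2. ∠MXS = 41°  [same arc MS]
3. ∠XSZ = 34°  [△SUX]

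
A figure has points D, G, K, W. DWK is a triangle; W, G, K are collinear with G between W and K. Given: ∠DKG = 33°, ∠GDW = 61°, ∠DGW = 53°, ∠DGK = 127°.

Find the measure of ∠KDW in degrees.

∠KDW = 81°

1. ∠DKW = 33°  [G on ray KW]
2. ∠DWG = 66°  [△DWG]
3. ∠DWK = 66°  [G on ray WK]
4. ∠KDW = 81°  [△DWK]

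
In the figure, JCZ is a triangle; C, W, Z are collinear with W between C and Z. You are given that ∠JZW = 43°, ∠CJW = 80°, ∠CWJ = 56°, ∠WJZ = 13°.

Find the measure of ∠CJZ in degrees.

1. ∠CZJ = 43°  [W on ray ZC]
2. ∠JCW = 44°  [△JCW]
3. ∠JCZ = 44°  [W on ray CZ]
4. ∠CJZ = 93°  [△JCZ]

∠CJZ = 93°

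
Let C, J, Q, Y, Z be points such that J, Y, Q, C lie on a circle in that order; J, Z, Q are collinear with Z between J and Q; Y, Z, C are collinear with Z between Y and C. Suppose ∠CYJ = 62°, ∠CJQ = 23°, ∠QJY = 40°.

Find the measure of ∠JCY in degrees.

1. ∠JZY = 78°  [△JZY]
2. ∠CYQ = 23°  [same arc QC]
3. ∠QZY = 102°  [linear pair at Z on JQ]
4. ∠JQY = 55°  [△YZQ]
5. ∠JCY = 55°  [same arc JY]

∠JCY = 55°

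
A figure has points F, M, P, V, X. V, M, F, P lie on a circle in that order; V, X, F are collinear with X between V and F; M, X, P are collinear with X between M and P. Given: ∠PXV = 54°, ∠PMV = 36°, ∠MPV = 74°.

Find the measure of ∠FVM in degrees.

∠FVM = 18°

1. ∠FXM = 54°  [vertical angles at X]
2. ∠MXV = 126°  [linear pair at X on VF]
3. ∠FVM = 18°  [△VXM]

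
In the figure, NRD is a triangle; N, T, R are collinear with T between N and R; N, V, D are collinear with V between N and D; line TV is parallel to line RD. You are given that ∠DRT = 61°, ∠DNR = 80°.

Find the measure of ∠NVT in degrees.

1. ∠DRN = 61°  [T on ray RN]
2. ∠NDR = 39°  [△NRD]
3. ∠NVT = 39°  [TV∥RD, corresponding at V]

∠NVT = 39°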